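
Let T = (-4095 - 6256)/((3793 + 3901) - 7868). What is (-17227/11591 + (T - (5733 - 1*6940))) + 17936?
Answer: 38725234205/2016834 ≈ 19201.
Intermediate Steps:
T = 10351/174 (T = -10351/(7694 - 7868) = -10351/(-174) = -10351*(-1/174) = 10351/174 ≈ 59.489)
(-17227/11591 + (T - (5733 - 1*6940))) + 17936 = (-17227/11591 + (10351/174 - (5733 - 1*6940))) + 17936 = (-17227*1/11591 + (10351/174 - (5733 - 6940))) + 17936 = (-17227/11591 + (10351/174 - 1*(-1207))) + 17936 = (-17227/11591 + (10351/174 + 1207)) + 17936 = (-17227/11591 + 220369/174) + 17936 = 2551299581/2016834 + 17936 = 38725234205/2016834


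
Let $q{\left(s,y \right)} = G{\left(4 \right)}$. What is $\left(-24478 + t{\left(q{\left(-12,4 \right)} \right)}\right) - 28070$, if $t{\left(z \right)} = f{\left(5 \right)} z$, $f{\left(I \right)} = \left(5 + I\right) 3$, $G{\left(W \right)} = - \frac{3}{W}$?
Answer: $- \frac{105141}{2} \approx -52571.0$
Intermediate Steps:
$q{\left(s,y \right)} = - \frac{3}{4}$
$f{\left(I \right)} = 15 + 3 I$
$t{\left(z \right)} = 30 z$ ($t{\left(z \right)} = \left(15 + 3 \cdot 5\right) z = \left(15 + 15\right) z = 30 z$)
$\left(-24478 + t{\left(q{\left(-12,4 \right)} \right)}\right) - 28070 = \left(-24478 + 30 \left(- \frac{3}{4}\right)\right) - 28070 = \left(-24478 - \frac{45}{2}\right) - 28070 = - \frac{49001}{2} - 28070 = - \frac{105141}{2}$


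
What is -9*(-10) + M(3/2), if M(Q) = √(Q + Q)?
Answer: 90 + √3 ≈ 91.732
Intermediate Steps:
M(Q) = √2*√Q (M(Q) = √(2*Q) = √2*√Q)
-9*(-10) + M(3/2) = -9*(-10) + √2*√(3/2) = 90 + √2*√(3*(½)) = 90 + √2*√(3/2) = 90 + √2*(√6/2) = 90 + √3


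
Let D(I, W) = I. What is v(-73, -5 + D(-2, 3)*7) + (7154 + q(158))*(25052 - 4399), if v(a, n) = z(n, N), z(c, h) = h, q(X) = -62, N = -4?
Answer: 146471072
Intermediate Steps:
v(a, n) = -4
v(-73, -5 + D(-2, 3)*7) + (7154 + q(158))*(25052 - 4399) = -4 + (7154 - 62)*(25052 - 4399) = -4 + 7092*20653 = -4 + 146471076 = 146471072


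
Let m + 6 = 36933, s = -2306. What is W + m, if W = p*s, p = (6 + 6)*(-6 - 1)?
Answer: 230631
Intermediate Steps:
m = 36927 (m = -6 + 36933 = 36927)
p = -84 (p = 12*(-7) = -84)
W = 193704 (W = -84*(-2306) = 193704)
W + m = 193704 + 36927 = 230631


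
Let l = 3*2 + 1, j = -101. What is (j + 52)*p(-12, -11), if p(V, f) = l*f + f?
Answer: 4312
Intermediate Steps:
l = 7 (l = 6 + 1 = 7)
p(V, f) = 8*f (p(V, f) = 7*f + f = 8*f)
(j + 52)*p(-12, -11) = (-101 + 52)*(8*(-11)) = -49*(-88) = 4312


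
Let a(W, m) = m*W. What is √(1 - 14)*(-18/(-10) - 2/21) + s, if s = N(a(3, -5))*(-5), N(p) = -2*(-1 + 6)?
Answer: 50 + 179*I*√13/105 ≈ 50.0 + 6.1466*I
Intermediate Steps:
a(W, m) = W*m
N(p) = -10 (N(p) = -2*5 = -10)
s = 50 (s = -10*(-5) = 50)
√(1 - 14)*(-18/(-10) - 2/21) + s = √(1 - 14)*(-18/(-10) - 2/21) + 50 = √(-13)*(-18*(-⅒) - 2*1/21) + 50 = (I*√13)*(9/5 - 2/21) + 50 = (I*√13)*(179/105) + 50 = 179*I*√13/105 + 50 = 50 + 179*I*√13/105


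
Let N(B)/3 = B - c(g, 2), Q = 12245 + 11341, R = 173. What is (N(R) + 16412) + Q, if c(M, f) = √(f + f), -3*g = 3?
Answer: 40511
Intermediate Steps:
g = -1 (g = -⅓*3 = -1)
c(M, f) = √2*√f (c(M, f) = √(2*f) = √2*√f)
Q = 23586
N(B) = -6 + 3*B (N(B) = 3*(B - √2*√2) = 3*(B - 1*2) = 3*(B - 2) = 3*(-2 + B) = -6 + 3*B)
(N(R) + 16412) + Q = ((-6 + 3*173) + 16412) + 23586 = ((-6 + 519) + 16412) + 23586 = (513 + 16412) + 23586 = 16925 + 23586 = 40511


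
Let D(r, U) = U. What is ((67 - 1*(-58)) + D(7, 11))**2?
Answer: 18496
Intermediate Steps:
((67 - 1*(-58)) + D(7, 11))**2 = ((67 - 1*(-58)) + 11)**2 = ((67 + 58) + 11)**2 = (125 + 11)**2 = 136**2 = 18496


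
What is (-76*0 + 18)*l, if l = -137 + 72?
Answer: -1170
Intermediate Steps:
l = -65
(-76*0 + 18)*l = (-76*0 + 18)*(-65) = (0 + 18)*(-65) = 18*(-65) = -1170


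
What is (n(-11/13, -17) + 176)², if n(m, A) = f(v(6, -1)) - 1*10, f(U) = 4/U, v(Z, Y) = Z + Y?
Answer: 695556/25 ≈ 27822.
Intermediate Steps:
v(Z, Y) = Y + Z
n(m, A) = -46/5 (n(m, A) = 4/(-1 + 6) - 1*10 = 4/5 - 10 = 4*(⅕) - 10 = ⅘ - 10 = -46/5)
(n(-11/13, -17) + 176)² = (-46/5 + 176)² = (834/5)² = 695556/25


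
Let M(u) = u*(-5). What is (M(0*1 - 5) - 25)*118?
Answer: 0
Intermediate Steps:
M(u) = -5*u
(M(0*1 - 5) - 25)*118 = (-5*(0*1 - 5) - 25)*118 = (-5*(0 - 5) - 25)*118 = (-5*(-5) - 25)*118 = (25 - 25)*118 = 0*118 = 0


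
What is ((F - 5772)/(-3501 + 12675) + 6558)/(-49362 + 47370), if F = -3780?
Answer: -5012795/1522884 ≈ -3.2916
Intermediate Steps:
((F - 5772)/(-3501 + 12675) + 6558)/(-49362 + 47370) = ((-3780 - 5772)/(-3501 + 12675) + 6558)/(-49362 + 47370) = (-9552/9174 + 6558)/(-1992) = (-9552*1/9174 + 6558)*(-1/1992) = (-1592/1529 + 6558)*(-1/1992) = (10025590/1529)*(-1/1992) = -5012795/1522884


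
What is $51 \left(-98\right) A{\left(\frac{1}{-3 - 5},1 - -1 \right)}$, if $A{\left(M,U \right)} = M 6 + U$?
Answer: $- \frac{12495}{2} \approx -6247.5$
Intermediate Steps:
$A{\left(M,U \right)} = U + 6 M$ ($A{\left(M,U \right)} = 6 M + U = U + 6 M$)
$51 \left(-98\right) A{\left(\frac{1}{-3 - 5},1 - -1 \right)} = 51 \left(-98\right) \left(\left(1 - -1\right) + \frac{6}{-3 - 5}\right) = - 4998 \left(\left(1 + 1\right) + \frac{6}{-8}\right) = - 4998 \left(2 + 6 \left(- \frac{1}{8}\right)\right) = - 4998 \left(2 - \frac{3}{4}\right) = \left(-4998\right) \frac{5}{4} = - \frac{12495}{2}$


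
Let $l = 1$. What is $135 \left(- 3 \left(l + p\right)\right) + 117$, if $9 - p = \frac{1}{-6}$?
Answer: $- \frac{8001}{2} \approx -4000.5$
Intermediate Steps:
$p = \frac{55}{6}$ ($p = 9 - \frac{1}{-6} = 9 - - \frac{1}{6} = 9 + \frac{1}{6} = \frac{55}{6} \approx 9.1667$)
$135 \left(- 3 \left(l + p\right)\right) + 117 = 135 \left(- 3 \left(1 + \frac{55}{6}\right)\right) + 117 = 135 \left(\left(-3\right) \frac{61}{6}\right) + 117 = 135 \left(- \frac{61}{2}\right) + 117 = - \frac{8235}{2} + 117 = - \frac{8001}{2}$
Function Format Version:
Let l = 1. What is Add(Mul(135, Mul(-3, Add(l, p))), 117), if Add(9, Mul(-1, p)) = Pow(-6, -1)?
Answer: Rational(-8001, 2) ≈ -4000.5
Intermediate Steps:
p = Rational(55, 6) (p = Add(9, Mul(-1, Pow(-6, -1))) = Add(9, Mul(-1, Rational(-1, 6))) = Add(9, Rational(1, 6)) = Rational(55, 6) ≈ 9.1667)
Add(Mul(135, Mul(-3, Add(l, p))), 117) = Add(Mul(135, Mul(-3, Add(1, Rational(55, 6)))), 117) = Add(Mul(135, Mul(-3, Rational(61, 6))), 117) = Add(Mul(135, Rational(-61, 2)), 117) = Add(Rational(-8235, 2), 117) = Rational(-8001, 2)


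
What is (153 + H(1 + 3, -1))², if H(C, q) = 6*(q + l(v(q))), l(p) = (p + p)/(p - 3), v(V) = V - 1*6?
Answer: 603729/25 ≈ 24149.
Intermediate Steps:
v(V) = -6 + V (v(V) = V - 6 = -6 + V)
l(p) = 2*p/(-3 + p) (l(p) = (2*p)/(-3 + p) = 2*p/(-3 + p))
H(C, q) = 6*q + 12*(-6 + q)/(-9 + q) (H(C, q) = 6*(q + 2*(-6 + q)/(-3 + (-6 + q))) = 6*(q + 2*(-6 + q)/(-9 + q)) = 6*q + 12*(-6 + q)/(-9 + q))
(153 + H(1 + 3, -1))² = (153 + 6*(-12 + (-1)² - 7*(-1))/(-9 - 1))² = (153 + 6*(-12 + 1 + 7)/(-10))² = (153 + 6*(-⅒)*(-4))² = (153 + 12/5)² = (777/5)² = 603729/25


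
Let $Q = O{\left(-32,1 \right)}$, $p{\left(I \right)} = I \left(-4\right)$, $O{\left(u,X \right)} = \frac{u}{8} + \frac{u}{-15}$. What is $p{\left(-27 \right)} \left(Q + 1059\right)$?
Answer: $\frac{570852}{5} \approx 1.1417 \cdot 10^{5}$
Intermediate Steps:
$O{\left(u,X \right)} = \frac{7 u}{120}$ ($O{\left(u,X \right)} = u \frac{1}{8} + u \left(- \frac{1}{15}\right) = \frac{u}{8} - \frac{u}{15} = \frac{7 u}{120}$)
$p{\left(I \right)} = - 4 I$
$Q = - \frac{28}{15}$ ($Q = \frac{7}{120} \left(-32\right) = - \frac{28}{15} \approx -1.8667$)
$p{\left(-27 \right)} \left(Q + 1059\right) = \left(-4\right) \left(-27\right) \left(- \frac{28}{15} + 1059\right) = 108 \cdot \frac{15857}{15} = \frac{570852}{5}$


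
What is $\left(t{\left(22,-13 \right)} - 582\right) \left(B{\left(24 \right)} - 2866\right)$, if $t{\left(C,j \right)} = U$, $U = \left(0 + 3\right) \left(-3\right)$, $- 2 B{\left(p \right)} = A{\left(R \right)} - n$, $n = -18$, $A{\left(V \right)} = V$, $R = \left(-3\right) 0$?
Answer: $1699125$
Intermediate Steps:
$R = 0$
$B{\left(p \right)} = -9$ ($B{\left(p \right)} = - \frac{0 - -18}{2} = - \frac{0 + 18}{2} = \left(- \frac{1}{2}\right) 18 = -9$)
$U = -9$ ($U = 3 \left(-3\right) = -9$)
$t{\left(C,j \right)} = -9$
$\left(t{\left(22,-13 \right)} - 582\right) \left(B{\left(24 \right)} - 2866\right) = \left(-9 - 582\right) \left(-9 - 2866\right) = \left(-591\right) \left(-2875\right) = 1699125$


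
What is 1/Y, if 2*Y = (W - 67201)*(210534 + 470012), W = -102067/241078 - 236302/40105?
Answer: -9668433190/221105801916964956213 ≈ -4.3728e-11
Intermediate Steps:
W = -61060610591/9668433190 (W = -102067*1/241078 - 236302*1/40105 = -102067/241078 - 236302/40105 = -61060610591/9668433190 ≈ -6.3155)
Y = -221105801916964956213/9668433190 (Y = ((-61060610591/9668433190 - 67201)*(210534 + 470012))/2 = (-649789439411781/9668433190*680546)/2 = (1/2)*(-221105801916964956213/4834216595) = -221105801916964956213/9668433190 ≈ -2.2869e+10)
1/Y = 1/(-221105801916964956213/9668433190) = -9668433190/221105801916964956213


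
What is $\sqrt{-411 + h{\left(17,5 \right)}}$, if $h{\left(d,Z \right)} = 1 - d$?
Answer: $i \sqrt{427} \approx 20.664 i$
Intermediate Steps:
$\sqrt{-411 + h{\left(17,5 \right)}} = \sqrt{-411 + \left(1 - 17\right)} = \sqrt{-411 - 16} = \sqrt{-427} = i \sqrt{427}$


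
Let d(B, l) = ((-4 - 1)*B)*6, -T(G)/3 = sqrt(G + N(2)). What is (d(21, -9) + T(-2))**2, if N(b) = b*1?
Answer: 396900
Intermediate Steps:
N(b) = b
T(G) = -3*sqrt(2 + G) (T(G) = -3*sqrt(G + 2) = -3*sqrt(2 + G))
d(B, l) = -30*B (d(B, l) = -5*B*6 = -30*B)
(d(21, -9) + T(-2))**2 = (-30*21 - 3*sqrt(2 - 2))**2 = (-630 - 3*sqrt(0))**2 = (-630 - 3*0)**2 = (-630 + 0)**2 = (-630)**2 = 396900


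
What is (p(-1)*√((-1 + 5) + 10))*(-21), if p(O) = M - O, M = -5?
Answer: 84*√14 ≈ 314.30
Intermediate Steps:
p(O) = -5 - O
(p(-1)*√((-1 + 5) + 10))*(-21) = ((-5 - 1*(-1))*√((-1 + 5) + 10))*(-21) = ((-5 + 1)*√(4 + 10))*(-21) = -4*√14*(-21) = 84*√14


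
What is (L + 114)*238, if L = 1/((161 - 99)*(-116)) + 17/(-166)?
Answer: 8090749191/298468 ≈ 27108.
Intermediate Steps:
L = -61215/596936 (L = -1/116/62 + 17*(-1/166) = (1/62)*(-1/116) - 17/166 = -1/7192 - 17/166 = -61215/596936 ≈ -0.10255)
(L + 114)*238 = (-61215/596936 + 114)*238 = (67989489/596936)*238 = 8090749191/298468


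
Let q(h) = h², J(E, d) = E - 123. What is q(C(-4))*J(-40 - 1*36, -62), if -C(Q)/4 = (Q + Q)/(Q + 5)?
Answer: -203776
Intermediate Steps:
C(Q) = -8*Q/(5 + Q) (C(Q) = -4*(Q + Q)/(Q + 5) = -4*2*Q/(5 + Q) = -8*Q/(5 + Q))
J(E, d) = -123 + E
q(C(-4))*J(-40 - 1*36, -62) = (-8*(-4)/(5 - 4))²*(-123 + (-40 - 1*36)) = (-8*(-4)/1)²*(-123 + (-40 - 36)) = (-8*(-4)*1)²*(-123 - 76) = 32²*(-199) = 1024*(-199) = -203776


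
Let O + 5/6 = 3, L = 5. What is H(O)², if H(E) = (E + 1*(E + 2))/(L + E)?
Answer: 1444/1849 ≈ 0.78096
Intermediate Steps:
O = 13/6 (O = -⅚ + 3 = 13/6 ≈ 2.1667)
H(E) = (2 + 2*E)/(5 + E) (H(E) = (E + 1*(E + 2))/(5 + E) = (E + 1*(2 + E))/(5 + E) = (E + (2 + E))/(5 + E) = (2 + 2*E)/(5 + E))
H(O)² = (2*(1 + 13/6)/(5 + 13/6))² = (2*(19/6)/(43/6))² = (2*(6/43)*(19/6))² = (38/43)² = 1444/1849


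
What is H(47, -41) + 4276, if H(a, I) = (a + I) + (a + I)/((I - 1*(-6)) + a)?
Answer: 8565/2 ≈ 4282.5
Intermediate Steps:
H(a, I) = I + a + (I + a)/(6 + I + a) (H(a, I) = (I + a) + (I + a)/((I + 6) + a) = (I + a) + (I + a)/((6 + I) + a) = (I + a) + (I + a)/(6 + I + a) = I + a + (I + a)/(6 + I + a))
H(47, -41) + 4276 = ((-41)**2 + 47**2 + 7*(-41) + 7*47 + 2*(-41)*47)/(6 - 41 + 47) + 4276 = (1681 + 2209 - 287 + 329 - 3854)/12 + 4276 = (1/12)*78 + 4276 = 13/2 + 4276 = 8565/2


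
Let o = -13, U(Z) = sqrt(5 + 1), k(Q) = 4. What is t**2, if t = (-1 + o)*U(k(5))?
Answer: 1176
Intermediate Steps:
U(Z) = sqrt(6)
t = -14*sqrt(6) (t = (-1 - 13)*sqrt(6) = -14*sqrt(6) ≈ -34.293)
t**2 = (-14*sqrt(6))**2 = 1176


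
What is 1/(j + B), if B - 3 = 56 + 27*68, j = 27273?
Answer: 1/29168 ≈ 3.4284e-5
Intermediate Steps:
B = 1895 (B = 3 + (56 + 27*68) = 3 + (56 + 1836) = 3 + 1892 = 1895)
1/(j + B) = 1/(27273 + 1895) = 1/29168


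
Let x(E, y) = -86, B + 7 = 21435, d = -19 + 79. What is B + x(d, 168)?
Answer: 21342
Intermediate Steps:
d = 60
B = 21428 (B = -7 + 21435 = 21428)
B + x(d, 168) = 21428 - 86 = 21342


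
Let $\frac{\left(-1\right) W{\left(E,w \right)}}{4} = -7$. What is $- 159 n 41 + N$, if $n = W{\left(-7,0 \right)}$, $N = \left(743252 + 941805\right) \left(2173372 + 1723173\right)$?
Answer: $6565900245533$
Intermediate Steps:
$W{\left(E,w \right)} = 28$ ($W{\left(E,w \right)} = \left(-4\right) \left(-7\right) = 28$)
$N = 6565900428065$ ($N = 1685057 \cdot 3896545 = 6565900428065$)
$n = 28$
$- 159 n 41 + N = \left(-159\right) 28 \cdot 41 + 6565900428065 = \left(-4452\right) 41 + 6565900428065 = -182532 + 6565900428065 = 6565900245533$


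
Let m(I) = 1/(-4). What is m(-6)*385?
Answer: -385/4 ≈ -96.250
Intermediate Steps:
m(I) = -1/4
m(-6)*385 = -1/4*385 = -385/4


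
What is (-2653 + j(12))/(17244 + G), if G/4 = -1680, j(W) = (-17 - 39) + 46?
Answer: -2663/10524 ≈ -0.25304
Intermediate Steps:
j(W) = -10 (j(W) = -56 + 46 = -10)
G = -6720 (G = 4*(-1680) = -6720)
(-2653 + j(12))/(17244 + G) = (-2653 - 10)/(17244 - 6720) = -2663/10524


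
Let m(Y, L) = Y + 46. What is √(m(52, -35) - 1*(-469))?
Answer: 9*√7 ≈ 23.812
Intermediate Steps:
m(Y, L) = 46 + Y
√(m(52, -35) - 1*(-469)) = √((46 + 52) - 1*(-469)) = √(98 + 469) = √567 = 9*√7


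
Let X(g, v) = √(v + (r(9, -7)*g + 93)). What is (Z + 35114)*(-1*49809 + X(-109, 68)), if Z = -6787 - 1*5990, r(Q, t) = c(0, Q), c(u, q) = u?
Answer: -1112583633 + 22337*√161 ≈ -1.1123e+9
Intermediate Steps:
r(Q, t) = 0
Z = -12777 (Z = -6787 - 5990 = -12777)
X(g, v) = √(93 + v) (X(g, v) = √(v + (0*g + 93)) = √(v + (0 + 93)) = √(v + 93) = √(93 + v))
(Z + 35114)*(-1*49809 + X(-109, 68)) = (-12777 + 35114)*(-1*49809 + √(93 + 68)) = 22337*(-49809 + √161) = -1112583633 + 22337*√161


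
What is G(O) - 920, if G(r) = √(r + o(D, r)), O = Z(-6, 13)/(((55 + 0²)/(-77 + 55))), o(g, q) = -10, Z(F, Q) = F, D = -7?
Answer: -920 + I*√190/5 ≈ -920.0 + 2.7568*I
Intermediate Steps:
O = 12/5 (O = -6*(-77 + 55)/(55 + 0²) = -6*(-22/(55 + 0)) = -6/(55*(-1/22)) = -6/(-5/2) = -6*(-⅖) = 12/5 ≈ 2.4000)
G(r) = √(-10 + r) (G(r) = √(r - 10) = √(-10 + r))
G(O) - 920 = √(-10 + 12/5) - 920 = √(-38/5) - 920 = I*√190/5 - 920 = -920 + I*√190/5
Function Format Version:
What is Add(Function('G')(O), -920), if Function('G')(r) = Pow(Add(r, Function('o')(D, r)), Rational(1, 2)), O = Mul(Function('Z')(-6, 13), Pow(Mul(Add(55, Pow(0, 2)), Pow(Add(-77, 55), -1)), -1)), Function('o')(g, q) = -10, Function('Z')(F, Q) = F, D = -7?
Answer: Add(-920, Mul(Rational(1, 5), I, Pow(190, Rational(1, 2)))) ≈ Add(-920.00, Mul(2.7568, I))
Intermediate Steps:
O = Rational(12, 5) (O = Mul(-6, Pow(Mul(Add(55, Pow(0, 2)), Pow(Add(-77, 55), -1)), -1)) = Mul(-6, Pow(Mul(Add(55, 0), Pow(-22, -1)), -1)) = Mul(-6, Pow(Mul(55, Rational(-1, 22)), -1)) = Mul(-6, Pow(Rational(-5, 2), -1)) = Mul(-6, Rational(-2, 5)) = Rational(12, 5) ≈ 2.4000)
Function('G')(r) = Pow(Add(-10, r), Rational(1, 2)) (Function('G')(r) = Pow(Add(r, -10), Rational(1, 2)) = Pow(Add(-10, r), Rational(1, 2)))
Add(Function('G')(O), -920) = Add(Pow(Add(-10, Rational(12, 5)), Rational(1, 2)), -920) = Add(Pow(Rational(-38, 5), Rational(1, 2)), -920) = Add(Mul(Rational(1, 5), I, Pow(190, Rational(1, 2))), -920) = Add(-920, Mul(Rational(1, 5), I, Pow(190, Rational(1, 2))))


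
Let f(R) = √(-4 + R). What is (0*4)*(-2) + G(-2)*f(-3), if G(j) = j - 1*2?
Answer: -4*I*√7 ≈ -10.583*I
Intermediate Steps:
G(j) = -2 + j (G(j) = j - 2 = -2 + j)
(0*4)*(-2) + G(-2)*f(-3) = (0*4)*(-2) + (-2 - 2)*√(-4 - 3) = 0*(-2) - 4*I*√7 = 0 - 4*I*√7 = -4*I*√7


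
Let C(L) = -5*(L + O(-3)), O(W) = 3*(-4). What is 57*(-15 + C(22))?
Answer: -3705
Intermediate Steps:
O(W) = -12
C(L) = 60 - 5*L (C(L) = -5*(L - 12) = -5*(-12 + L) = 60 - 5*L)
57*(-15 + C(22)) = 57*(-15 + (60 - 5*22)) = 57*(-15 + (60 - 110)) = 57*(-15 - 50) = 57*(-65) = -3705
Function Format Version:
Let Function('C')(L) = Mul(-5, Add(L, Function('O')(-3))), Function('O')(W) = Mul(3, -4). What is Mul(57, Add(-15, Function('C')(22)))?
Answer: -3705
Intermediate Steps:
Function('O')(W) = -12
Function('C')(L) = Add(60, Mul(-5, L)) (Function('C')(L) = Mul(-5, Add(L, -12)) = Mul(-5, Add(-12, L)) = Add(60, Mul(-5, L)))
Mul(57, Add(-15, Function('C')(22))) = Mul(57, Add(-15, Add(60, Mul(-5, 22)))) = Mul(57, Add(-15, Add(60, -110))) = Mul(57, Add(-15, -50)) = Mul(57, -65) = -3705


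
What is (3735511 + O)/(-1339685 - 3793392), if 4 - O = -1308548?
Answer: -5044063/5133077 ≈ -0.98266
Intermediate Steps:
O = 1308552 (O = 4 - 1*(-1308548) = 4 + 1308548 = 1308552)
(3735511 + O)/(-1339685 - 3793392) = (3735511 + 1308552)/(-1339685 - 3793392) = 5044063/(-5133077) = 5044063*(-1/5133077) = -5044063/5133077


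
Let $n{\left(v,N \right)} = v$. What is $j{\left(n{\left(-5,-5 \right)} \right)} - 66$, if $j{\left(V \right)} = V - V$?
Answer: $-66$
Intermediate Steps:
$j{\left(V \right)} = 0$
$j{\left(n{\left(-5,-5 \right)} \right)} - 66 = 0 - 66 = -66$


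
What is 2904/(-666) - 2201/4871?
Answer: -2601875/540681 ≈ -4.8122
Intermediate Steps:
2904/(-666) - 2201/4871 = 2904*(-1/666) - 2201*1/4871 = -484/111 - 2201/4871 = -2601875/540681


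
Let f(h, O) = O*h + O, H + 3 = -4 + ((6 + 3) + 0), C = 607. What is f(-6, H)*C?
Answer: -6070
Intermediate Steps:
H = 2 (H = -3 + (-4 + ((6 + 3) + 0)) = -3 + (-4 + (9 + 0)) = -3 + (-4 + 9) = -3 + 5 = 2)
f(h, O) = O + O*h
f(-6, H)*C = (2*(1 - 6))*607 = (2*(-5))*607 = -10*607 = -6070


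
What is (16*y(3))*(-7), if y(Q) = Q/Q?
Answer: -112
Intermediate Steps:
y(Q) = 1
(16*y(3))*(-7) = (16*1)*(-7) = 16*(-7) = -112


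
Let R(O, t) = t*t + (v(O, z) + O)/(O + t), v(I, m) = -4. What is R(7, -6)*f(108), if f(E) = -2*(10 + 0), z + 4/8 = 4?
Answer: -780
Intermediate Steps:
z = 7/2 (z = -½ + 4 = 7/2 ≈ 3.5000)
f(E) = -20 (f(E) = -2*10 = -20)
R(O, t) = t² + (-4 + O)/(O + t) (R(O, t) = t*t + (-4 + O)/(O + t) = t² + (-4 + O)/(O + t))
R(7, -6)*f(108) = ((-4 + 7 + (-6)³ + 7*(-6)²)/(7 - 6))*(-20) = ((-4 + 7 - 216 + 7*36)/1)*(-20) = (1*(-4 + 7 - 216 + 252))*(-20) = (1*39)*(-20) = 39*(-20) = -780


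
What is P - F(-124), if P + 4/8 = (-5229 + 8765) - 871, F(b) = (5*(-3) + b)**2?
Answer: -33313/2 ≈ -16657.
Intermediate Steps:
F(b) = (-15 + b)**2
P = 5329/2 (P = -1/2 + ((-5229 + 8765) - 871) = -1/2 + (3536 - 871) = -1/2 + 2665 = 5329/2 ≈ 2664.5)
P - F(-124) = 5329/2 - (-15 - 124)**2 = 5329/2 - 1*(-139)**2 = 5329/2 - 1*19321 = 5329/2 - 19321 = -33313/2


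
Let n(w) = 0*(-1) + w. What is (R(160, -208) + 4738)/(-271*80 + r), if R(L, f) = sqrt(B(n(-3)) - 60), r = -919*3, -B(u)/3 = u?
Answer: -4738/24437 - I*sqrt(51)/24437 ≈ -0.19389 - 0.00029224*I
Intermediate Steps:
n(w) = w (n(w) = 0 + w = w)
B(u) = -3*u
r = -2757
R(L, f) = I*sqrt(51) (R(L, f) = sqrt(-3*(-3) - 60) = sqrt(9 - 60) = sqrt(-51) = I*sqrt(51))
(R(160, -208) + 4738)/(-271*80 + r) = (I*sqrt(51) + 4738)/(-271*80 - 2757) = (4738 + I*sqrt(51))/(-21680 - 2757) = (4738 + I*sqrt(51))/(-24437) = (4738 + I*sqrt(51))*(-1/24437) = -4738/24437 - I*sqrt(51)/24437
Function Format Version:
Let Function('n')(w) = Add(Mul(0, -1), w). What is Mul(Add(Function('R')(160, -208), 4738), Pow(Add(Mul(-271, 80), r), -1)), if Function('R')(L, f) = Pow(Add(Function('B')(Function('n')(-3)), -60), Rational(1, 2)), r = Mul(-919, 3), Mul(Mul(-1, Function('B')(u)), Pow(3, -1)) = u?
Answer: Add(Rational(-4738, 24437), Mul(Rational(-1, 24437), I, Pow(51, Rational(1, 2)))) ≈ Add(-0.19389, Mul(-0.00029224, I))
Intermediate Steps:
Function('n')(w) = w (Function('n')(w) = Add(0, w) = w)
Function('B')(u) = Mul(-3, u)
r = -2757
Function('R')(L, f) = Mul(I, Pow(51, Rational(1, 2))) (Function('R')(L, f) = Pow(Add(Mul(-3, -3), -60), Rational(1, 2)) = Pow(Add(9, -60), Rational(1, 2)) = Pow(-51, Rational(1, 2)) = Mul(I, Pow(51, Rational(1, 2))))
Mul(Add(Function('R')(160, -208), 4738), Pow(Add(Mul(-271, 80), r), -1)) = Mul(Add(Mul(I, Pow(51, Rational(1, 2))), 4738), Pow(Add(Mul(-271, 80), -2757), -1)) = Mul(Add(4738, Mul(I, Pow(51, Rational(1, 2)))), Pow(Add(-21680, -2757), -1)) = Mul(Add(4738, Mul(I, Pow(51, Rational(1, 2)))), Pow(-24437, -1)) = Mul(Add(4738, Mul(I, Pow(51, Rational(1, 2)))), Rational(-1, 24437)) = Add(Rational(-4738, 24437), Mul(Rational(-1, 24437), I, Pow(51, Rational(1, 2))))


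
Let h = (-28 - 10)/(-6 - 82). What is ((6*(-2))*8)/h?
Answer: -4224/19 ≈ -222.32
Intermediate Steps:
h = 19/44 (h = -38/(-88) = -38*(-1/88) = 19/44 ≈ 0.43182)
((6*(-2))*8)/h = ((6*(-2))*8)/(19/44) = 44*(-12*8)/19 = (44/19)*(-96) = -4224/19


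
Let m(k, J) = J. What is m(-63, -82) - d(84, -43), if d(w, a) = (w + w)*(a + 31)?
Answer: 1934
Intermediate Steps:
d(w, a) = 2*w*(31 + a) (d(w, a) = (2*w)*(31 + a) = 2*w*(31 + a))
m(-63, -82) - d(84, -43) = -82 - 2*84*(31 - 43) = -82 - 2*84*(-12) = -82 - 1*(-2016) = -82 + 2016 = 1934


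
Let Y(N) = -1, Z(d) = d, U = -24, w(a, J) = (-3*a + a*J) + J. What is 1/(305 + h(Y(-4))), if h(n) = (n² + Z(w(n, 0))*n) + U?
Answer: 1/279 ≈ 0.0035842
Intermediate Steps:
w(a, J) = J - 3*a + J*a (w(a, J) = (-3*a + J*a) + J = J - 3*a + J*a)
h(n) = -24 - 2*n² (h(n) = (n² + (0 - 3*n + 0*n)*n) - 24 = (n² + (0 - 3*n + 0)*n) - 24 = (n² + (-3*n)*n) - 24 = (n² - 3*n²) - 24 = -2*n² - 24 = -24 - 2*n²)
1/(305 + h(Y(-4))) = 1/(305 + (-24 - 2*(-1)²)) = 1/(305 + (-24 - 2*1)) = 1/(305 + (-24 - 2)) = 1/(305 - 26) = 1/279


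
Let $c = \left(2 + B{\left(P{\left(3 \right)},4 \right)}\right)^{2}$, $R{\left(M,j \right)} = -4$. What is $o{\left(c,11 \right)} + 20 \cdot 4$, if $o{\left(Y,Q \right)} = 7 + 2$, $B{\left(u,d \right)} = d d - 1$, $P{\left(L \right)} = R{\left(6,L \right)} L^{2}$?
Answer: $89$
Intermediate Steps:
$P{\left(L \right)} = - 4 L^{2}$
$B{\left(u,d \right)} = -1 + d^{2}$ ($B{\left(u,d \right)} = d^{2} - 1 = -1 + d^{2}$)
$c = 289$ ($c = \left(2 - \left(1 - 4^{2}\right)\right)^{2} = \left(2 + \left(-1 + 16\right)\right)^{2} = \left(2 + 15\right)^{2} = 17^{2} = 289$)
$o{\left(Y,Q \right)} = 9$
$o{\left(c,11 \right)} + 20 \cdot 4 = 9 + 20 \cdot 4 = 9 + 80 = 89$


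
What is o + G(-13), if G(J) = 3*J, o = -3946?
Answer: -3985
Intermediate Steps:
o + G(-13) = -3946 + 3*(-13) = -3946 - 39 = -3985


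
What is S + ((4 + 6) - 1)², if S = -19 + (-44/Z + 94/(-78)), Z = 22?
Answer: 2293/39 ≈ 58.795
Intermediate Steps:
S = -866/39 (S = -19 + (-44/22 + 94/(-78)) = -19 + (-44*1/22 + 94*(-1/78)) = -19 + (-2 - 47/39) = -19 - 125/39 = -866/39 ≈ -22.205)
S + ((4 + 6) - 1)² = -866/39 + ((4 + 6) - 1)² = -866/39 + (10 - 1)² = -866/39 + 9² = -866/39 + 81 = 2293/39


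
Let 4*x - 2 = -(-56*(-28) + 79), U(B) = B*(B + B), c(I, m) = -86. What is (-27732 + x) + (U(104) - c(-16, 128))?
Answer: -25701/4 ≈ -6425.3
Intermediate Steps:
U(B) = 2*B² (U(B) = B*(2*B) = 2*B²)
x = -1645/4 (x = ½ + (-(-56*(-28) + 79))/4 = ½ + (-(1568 + 79))/4 = ½ + (-1*1647)/4 = ½ + (¼)*(-1647) = ½ - 1647/4 = -1645/4 ≈ -411.25)
(-27732 + x) + (U(104) - c(-16, 128)) = (-27732 - 1645/4) + (2*104² - 1*(-86)) = -112573/4 + (2*10816 + 86) = -112573/4 + (21632 + 86) = -112573/4 + 21718 = -25701/4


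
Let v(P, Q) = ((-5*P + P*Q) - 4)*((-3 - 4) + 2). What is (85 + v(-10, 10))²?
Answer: 126025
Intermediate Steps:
v(P, Q) = 20 + 25*P - 5*P*Q (v(P, Q) = (-4 - 5*P + P*Q)*(-7 + 2) = (-4 - 5*P + P*Q)*(-5) = 20 + 25*P - 5*P*Q)
(85 + v(-10, 10))² = (85 + (20 + 25*(-10) - 5*(-10)*10))² = (85 + (20 - 250 + 500))² = (85 + 270)² = 355² = 126025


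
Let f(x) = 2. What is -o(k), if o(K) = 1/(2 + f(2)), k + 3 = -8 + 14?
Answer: -¼ ≈ -0.25000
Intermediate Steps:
k = 3 (k = -3 + (-8 + 14) = -3 + 6 = 3)
o(K) = ¼ (o(K) = 1/(2 + 2) = 1/4 = ¼)
-o(k) = -1*¼ = -¼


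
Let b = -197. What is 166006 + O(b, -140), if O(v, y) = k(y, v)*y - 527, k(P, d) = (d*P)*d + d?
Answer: 760849459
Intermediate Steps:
k(P, d) = d + P*d² (k(P, d) = (P*d)*d + d = P*d² + d = d + P*d²)
O(v, y) = -527 + v*y*(1 + v*y) (O(v, y) = (v*(1 + y*v))*y - 527 = (v*(1 + v*y))*y - 527 = v*y*(1 + v*y) - 527 = -527 + v*y*(1 + v*y))
166006 + O(b, -140) = 166006 + (-527 - 197*(-140)*(1 - 197*(-140))) = 166006 + (-527 - 197*(-140)*(1 + 27580)) = 166006 + (-527 - 197*(-140)*27581) = 166006 + (-527 + 760683980) = 166006 + 760683453 = 760849459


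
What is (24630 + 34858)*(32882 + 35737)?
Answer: 4082007072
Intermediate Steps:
(24630 + 34858)*(32882 + 35737) = 59488*68619 = 4082007072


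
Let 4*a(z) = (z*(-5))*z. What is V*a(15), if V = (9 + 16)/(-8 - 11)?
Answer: 28125/76 ≈ 370.07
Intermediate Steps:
a(z) = -5*z²/4 (a(z) = ((z*(-5))*z)/4 = ((-5*z)*z)/4 = (-5*z²)/4 = -5*z²/4)
V = -25/19 (V = 25/(-19) = 25*(-1/19) = -25/19 ≈ -1.3158)
V*a(15) = -(-125)*15²/76 = -(-125)*225/76 = -25/19*(-1125/4) = 28125/76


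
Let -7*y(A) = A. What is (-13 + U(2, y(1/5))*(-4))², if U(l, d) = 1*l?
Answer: 441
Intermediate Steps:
y(A) = -A/7
U(l, d) = l
(-13 + U(2, y(1/5))*(-4))² = (-13 + 2*(-4))² = (-13 - 8)² = (-21)² = 441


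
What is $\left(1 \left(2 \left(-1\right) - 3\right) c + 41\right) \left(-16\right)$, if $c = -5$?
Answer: $-1056$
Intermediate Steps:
$\left(1 \left(2 \left(-1\right) - 3\right) c + 41\right) \left(-16\right) = \left(1 \left(2 \left(-1\right) - 3\right) \left(-5\right) + 41\right) \left(-16\right) = \left(1 \left(-2 - 3\right) \left(-5\right) + 41\right) \left(-16\right) = \left(1 \left(-5\right) \left(-5\right) + 41\right) \left(-16\right) = \left(\left(-5\right) \left(-5\right) + 41\right) \left(-16\right) = \left(25 + 41\right) \left(-16\right) = 66 \left(-16\right) = -1056$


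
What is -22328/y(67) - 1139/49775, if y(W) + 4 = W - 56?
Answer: -1111384173/348425 ≈ -3189.7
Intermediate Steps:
y(W) = -60 + W (y(W) = -4 + (W - 56) = -4 + (-56 + W) = -60 + W)
-22328/y(67) - 1139/49775 = -22328/(-60 + 67) - 1139/49775 = -22328/7 - 1139*1/49775 = -22328*⅐ - 1139/49775 = -22328/7 - 1139/49775 = -1111384173/348425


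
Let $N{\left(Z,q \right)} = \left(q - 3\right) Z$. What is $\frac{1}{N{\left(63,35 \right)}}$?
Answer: $\frac{1}{2016} \approx 0.00049603$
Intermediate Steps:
$N{\left(Z,q \right)} = Z \left(-3 + q\right)$ ($N{\left(Z,q \right)} = \left(-3 + q\right) Z = Z \left(-3 + q\right)$)
$\frac{1}{N{\left(63,35 \right)}} = \frac{1}{63 \left(-3 + 35\right)} = \frac{1}{63 \cdot 32} = \frac{1}{2016}$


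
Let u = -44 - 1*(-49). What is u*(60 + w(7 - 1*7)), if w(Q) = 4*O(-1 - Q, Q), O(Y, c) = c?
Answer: 300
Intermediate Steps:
w(Q) = 4*Q
u = 5 (u = -44 + 49 = 5)
u*(60 + w(7 - 1*7)) = 5*(60 + 4*(7 - 1*7)) = 5*(60 + 4*(7 - 7)) = 5*(60 + 4*0) = 5*(60 + 0) = 5*60 = 300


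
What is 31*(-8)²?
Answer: 1984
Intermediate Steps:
31*(-8)² = 31*64 = 1984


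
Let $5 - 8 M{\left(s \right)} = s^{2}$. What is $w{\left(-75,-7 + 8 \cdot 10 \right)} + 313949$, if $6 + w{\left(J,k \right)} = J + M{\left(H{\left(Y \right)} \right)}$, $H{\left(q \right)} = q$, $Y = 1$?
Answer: $\frac{627737}{2} \approx 3.1387 \cdot 10^{5}$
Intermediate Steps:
$M{\left(s \right)} = \frac{5}{8} - \frac{s^{2}}{8}$
$w{\left(J,k \right)} = - \frac{11}{2} + J$ ($w{\left(J,k \right)} = -6 + \left(J + \left(\frac{5}{8} - \frac{1^{2}}{8}\right)\right) = -6 + \left(J + \left(\frac{5}{8} - \frac{1}{8}\right)\right) = -6 + \left(J + \frac{1}{2}\right) = -6 + \left(\frac{1}{2} + J\right) = - \frac{11}{2} + J$)
$w{\left(-75,-7 + 8 \cdot 10 \right)} + 313949 = \left(- \frac{11}{2} - 75\right) + 313949 = - \frac{161}{2} + 313949 = \frac{627737}{2}$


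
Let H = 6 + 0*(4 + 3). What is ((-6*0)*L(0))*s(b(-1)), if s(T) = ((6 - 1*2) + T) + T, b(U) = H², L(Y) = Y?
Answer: 0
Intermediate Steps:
H = 6 (H = 6 + 0*7 = 6 + 0 = 6)
b(U) = 36 (b(U) = 6² = 36)
s(T) = 4 + 2*T (s(T) = ((6 - 2) + T) + T = (4 + T) + T = 4 + 2*T)
((-6*0)*L(0))*s(b(-1)) = (-6*0*0)*(4 + 2*36) = (0*0)*(4 + 72) = 0*76 = 0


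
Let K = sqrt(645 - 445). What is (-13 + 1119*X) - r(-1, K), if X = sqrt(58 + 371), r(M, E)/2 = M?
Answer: -11 + 1119*sqrt(429) ≈ 23166.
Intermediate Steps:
K = 10*sqrt(2) (K = sqrt(200) = 10*sqrt(2) ≈ 14.142)
r(M, E) = 2*M
X = sqrt(429) ≈ 20.712
(-13 + 1119*X) - r(-1, K) = (-13 + 1119*sqrt(429)) - 2*(-1) = (-13 + 1119*sqrt(429)) - 1*(-2) = (-13 + 1119*sqrt(429)) + 2 = -11 + 1119*sqrt(429)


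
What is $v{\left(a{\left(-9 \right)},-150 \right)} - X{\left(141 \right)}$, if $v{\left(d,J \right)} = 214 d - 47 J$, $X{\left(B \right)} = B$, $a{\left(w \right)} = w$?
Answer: $4983$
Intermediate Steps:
$v{\left(d,J \right)} = - 47 J + 214 d$
$v{\left(a{\left(-9 \right)},-150 \right)} - X{\left(141 \right)} = \left(\left(-47\right) \left(-150\right) + 214 \left(-9\right)\right) - 141 = \left(7050 - 1926\right) - 141 = 5124 - 141 = 4983$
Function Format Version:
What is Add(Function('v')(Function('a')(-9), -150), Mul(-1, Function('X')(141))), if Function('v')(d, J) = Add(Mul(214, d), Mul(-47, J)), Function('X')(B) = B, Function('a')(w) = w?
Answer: 4983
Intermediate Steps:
Function('v')(d, J) = Add(Mul(-47, J), Mul(214, d))
Add(Function('v')(Function('a')(-9), -150), Mul(-1, Function('X')(141))) = Add(Add(Mul(-47, -150), Mul(214, -9)), Mul(-1, 141)) = Add(Add(7050, -1926), -141) = Add(5124, -141) = 4983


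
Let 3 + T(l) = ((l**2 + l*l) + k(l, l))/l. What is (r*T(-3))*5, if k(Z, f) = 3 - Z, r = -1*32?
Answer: 1760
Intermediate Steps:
r = -32
T(l) = -3 + (3 - l + 2*l**2)/l (T(l) = -3 + ((l**2 + l*l) + (3 - l))/l = -3 + ((l**2 + l**2) + (3 - l))/l = -3 + (2*l**2 + (3 - l))/l = -3 + (3 - l + 2*l**2)/l)
(r*T(-3))*5 = -32*(-4 + 2*(-3) + 3/(-3))*5 = -32*(-4 - 6 + 3*(-1/3))*5 = -32*(-4 - 6 - 1)*5 = -32*(-11)*5 = 352*5 = 1760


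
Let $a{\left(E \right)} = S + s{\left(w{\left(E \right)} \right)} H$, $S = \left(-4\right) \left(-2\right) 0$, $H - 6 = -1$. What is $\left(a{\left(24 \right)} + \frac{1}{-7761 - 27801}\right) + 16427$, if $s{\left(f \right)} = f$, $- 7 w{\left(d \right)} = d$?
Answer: $\frac{4084971371}{248934} \approx 16410.0$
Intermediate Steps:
$H = 5$ ($H = 6 - 1 = 5$)
$w{\left(d \right)} = - \frac{d}{7}$
$S = 0$ ($S = 8 \cdot 0 = 0$)
$a{\left(E \right)} = - \frac{5 E}{7}$ ($a{\left(E \right)} = 0 + - \frac{E}{7} \cdot 5 = 0 - \frac{5 E}{7} = - \frac{5 E}{7}$)
$\left(a{\left(24 \right)} + \frac{1}{-7761 - 27801}\right) + 16427 = \left(\left(- \frac{5}{7}\right) 24 + \frac{1}{-7761 - 27801}\right) + 16427 = \left(- \frac{120}{7} + \frac{1}{-35562}\right) + 16427 = \left(- \frac{120}{7} - \frac{1}{35562}\right) + 16427 = - \frac{4267447}{248934} + 16427 = \frac{4084971371}{248934}$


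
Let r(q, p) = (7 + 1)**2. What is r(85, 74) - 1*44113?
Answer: -44049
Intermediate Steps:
r(q, p) = 64 (r(q, p) = 8**2 = 64)
r(85, 74) - 1*44113 = 64 - 1*44113 = 64 - 44113 = -44049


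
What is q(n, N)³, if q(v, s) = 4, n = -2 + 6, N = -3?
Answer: 64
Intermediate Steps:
n = 4
q(n, N)³ = 4³ = 64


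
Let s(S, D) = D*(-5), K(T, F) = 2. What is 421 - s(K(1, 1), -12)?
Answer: 361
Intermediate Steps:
s(S, D) = -5*D
421 - s(K(1, 1), -12) = 421 - (-5)*(-12) = 421 - 1*60 = 421 - 60 = 361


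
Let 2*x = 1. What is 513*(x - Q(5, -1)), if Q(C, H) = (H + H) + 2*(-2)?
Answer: 6669/2 ≈ 3334.5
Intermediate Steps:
x = ½ (x = (½)*1 = ½ ≈ 0.50000)
Q(C, H) = -4 + 2*H (Q(C, H) = 2*H - 4 = -4 + 2*H)
513*(x - Q(5, -1)) = 513*(½ - (-4 + 2*(-1))) = 513*(½ - (-4 - 2)) = 513*(½ - 1*(-6)) = 513*(½ + 6) = 513*(13/2) = 6669/2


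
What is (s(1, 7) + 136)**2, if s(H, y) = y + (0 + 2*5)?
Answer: 23409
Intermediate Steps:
s(H, y) = 10 + y (s(H, y) = y + (0 + 10) = y + 10 = 10 + y)
(s(1, 7) + 136)**2 = ((10 + 7) + 136)**2 = (17 + 136)**2 = 153**2 = 23409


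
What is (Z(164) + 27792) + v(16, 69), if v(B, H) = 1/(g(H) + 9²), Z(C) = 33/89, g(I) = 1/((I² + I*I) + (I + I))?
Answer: 1935434574921/69639029 ≈ 27792.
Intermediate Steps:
g(I) = 1/(2*I + 2*I²) (g(I) = 1/((I² + I²) + 2*I) = 1/(2*I² + 2*I) = 1/(2*I + 2*I²))
Z(C) = 33/89 (Z(C) = 33*(1/89) = 33/89)
v(B, H) = 1/(81 + 1/(2*H*(1 + H))) (v(B, H) = 1/(1/(2*H*(1 + H)) + 9²) = 1/(1/(2*H*(1 + H)) + 81) = 1/(81 + 1/(2*H*(1 + H))))
(Z(164) + 27792) + v(16, 69) = (33/89 + 27792) + 2*69*(1 + 69)/(1 + 162*69*(1 + 69)) = 2473521/89 + 2*69*70/(1 + 162*69*70) = 2473521/89 + 2*69*70/(1 + 782460) = 2473521/89 + 2*69*70/782461 = 2473521/89 + 2*69*(1/782461)*70 = 2473521/89 + 9660/782461 = 1935434574921/69639029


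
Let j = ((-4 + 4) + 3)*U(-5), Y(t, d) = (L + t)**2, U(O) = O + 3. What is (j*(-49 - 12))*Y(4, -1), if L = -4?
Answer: 0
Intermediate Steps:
U(O) = 3 + O
Y(t, d) = (-4 + t)**2
j = -6 (j = ((-4 + 4) + 3)*(3 - 5) = (0 + 3)*(-2) = 3*(-2) = -6)
(j*(-49 - 12))*Y(4, -1) = (-6*(-49 - 12))*(-4 + 4)**2 = -6*(-61)*0**2 = 366*0 = 0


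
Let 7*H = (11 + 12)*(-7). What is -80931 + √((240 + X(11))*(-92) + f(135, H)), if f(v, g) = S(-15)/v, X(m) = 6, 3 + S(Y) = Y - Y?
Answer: -80931 + I*√5092205/15 ≈ -80931.0 + 150.44*I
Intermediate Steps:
S(Y) = -3 (S(Y) = -3 + (Y - Y) = -3 + 0 = -3)
H = -23 (H = ((11 + 12)*(-7))/7 = (23*(-7))/7 = (⅐)*(-161) = -23)
f(v, g) = -3/v
-80931 + √((240 + X(11))*(-92) + f(135, H)) = -80931 + √((240 + 6)*(-92) - 3/135) = -80931 + √(246*(-92) - 3*1/135) = -80931 + √(-22632 - 1/45) = -80931 + √(-1018441/45) = -80931 + I*√5092205/15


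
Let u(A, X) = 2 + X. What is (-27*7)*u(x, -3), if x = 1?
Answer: 189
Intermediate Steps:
(-27*7)*u(x, -3) = (-27*7)*(2 - 3) = -189*(-1) = 189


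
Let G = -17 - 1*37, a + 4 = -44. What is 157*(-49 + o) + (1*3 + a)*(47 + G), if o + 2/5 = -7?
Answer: -42699/5 ≈ -8539.8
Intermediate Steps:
o = -37/5 (o = -⅖ - 7 = -37/5 ≈ -7.4000)
a = -48 (a = -4 - 44 = -48)
G = -54 (G = -17 - 37 = -54)
157*(-49 + o) + (1*3 + a)*(47 + G) = 157*(-49 - 37/5) + (1*3 - 48)*(47 - 54) = 157*(-282/5) + (3 - 48)*(-7) = -44274/5 - 45*(-7) = -44274/5 + 315 = -42699/5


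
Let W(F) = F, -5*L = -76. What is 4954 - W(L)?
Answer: 24694/5 ≈ 4938.8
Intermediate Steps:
L = 76/5 (L = -⅕*(-76) = 76/5 ≈ 15.200)
4954 - W(L) = 4954 - 1*76/5 = 4954 - 76/5 = 24694/5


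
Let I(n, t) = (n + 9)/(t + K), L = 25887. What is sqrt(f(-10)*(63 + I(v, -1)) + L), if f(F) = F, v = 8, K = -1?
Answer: sqrt(25342) ≈ 159.19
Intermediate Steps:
I(n, t) = (9 + n)/(-1 + t) (I(n, t) = (n + 9)/(t - 1) = (9 + n)/(-1 + t))
sqrt(f(-10)*(63 + I(v, -1)) + L) = sqrt(-10*(63 + (9 + 8)/(-1 - 1)) + 25887) = sqrt(-10*(63 + 17/(-2)) + 25887) = sqrt(-10*(63 - 1/2*17) + 25887) = sqrt(-10*(63 - 17/2) + 25887) = sqrt(-10*109/2 + 25887) = sqrt(-545 + 25887) = sqrt(25342)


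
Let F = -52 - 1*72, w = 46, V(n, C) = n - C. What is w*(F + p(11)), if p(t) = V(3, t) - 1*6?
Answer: -6348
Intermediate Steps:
p(t) = -3 - t (p(t) = (3 - t) - 1*6 = (3 - t) - 6 = -3 - t)
F = -124 (F = -52 - 72 = -124)
w*(F + p(11)) = 46*(-124 + (-3 - 1*11)) = 46*(-124 + (-3 - 11)) = 46*(-124 - 14) = 46*(-138) = -6348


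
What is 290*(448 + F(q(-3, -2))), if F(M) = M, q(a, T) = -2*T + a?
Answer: 130210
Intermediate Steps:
q(a, T) = a - 2*T
290*(448 + F(q(-3, -2))) = 290*(448 + (-3 - 2*(-2))) = 290*(448 + (-3 + 4)) = 290*(448 + 1) = 290*449 = 130210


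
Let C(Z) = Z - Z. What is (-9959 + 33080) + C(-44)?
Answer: 23121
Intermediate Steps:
C(Z) = 0
(-9959 + 33080) + C(-44) = (-9959 + 33080) + 0 = 23121 + 0 = 23121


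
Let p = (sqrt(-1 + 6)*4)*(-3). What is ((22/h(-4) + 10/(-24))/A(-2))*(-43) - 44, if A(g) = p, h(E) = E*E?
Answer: -44 + 989*sqrt(5)/1440 ≈ -42.464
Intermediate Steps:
h(E) = E**2
p = -12*sqrt(5) (p = (sqrt(5)*4)*(-3) = (4*sqrt(5))*(-3) = -12*sqrt(5) ≈ -26.833)
A(g) = -12*sqrt(5)
((22/h(-4) + 10/(-24))/A(-2))*(-43) - 44 = ((22/((-4)**2) + 10/(-24))/((-12*sqrt(5))))*(-43) - 44 = ((22/16 + 10*(-1/24))*(-sqrt(5)/60))*(-43) - 44 = ((22*(1/16) - 5/12)*(-sqrt(5)/60))*(-43) - 44 = ((11/8 - 5/12)*(-sqrt(5)/60))*(-43) - 44 = (23*(-sqrt(5)/60)/24)*(-43) - 44 = -23*sqrt(5)/1440*(-43) - 44 = 989*sqrt(5)/1440 - 44 = -44 + 989*sqrt(5)/1440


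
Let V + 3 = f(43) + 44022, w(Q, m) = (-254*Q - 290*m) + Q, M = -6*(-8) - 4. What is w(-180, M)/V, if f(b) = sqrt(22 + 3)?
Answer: 8195/11006 ≈ 0.74459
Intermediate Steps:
M = 44 (M = 48 - 4 = 44)
f(b) = 5 (f(b) = sqrt(25) = 5)
w(Q, m) = -290*m - 253*Q (w(Q, m) = (-290*m - 254*Q) + Q = -290*m - 253*Q)
V = 44024 (V = -3 + (5 + 44022) = -3 + 44027 = 44024)
w(-180, M)/V = (-290*44 - 253*(-180))/44024 = (-12760 + 45540)*(1/44024) = 32780*(1/44024) = 8195/11006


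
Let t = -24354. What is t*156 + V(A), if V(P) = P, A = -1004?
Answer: -3800228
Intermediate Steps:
t*156 + V(A) = -24354*156 - 1004 = -3799224 - 1004 = -3800228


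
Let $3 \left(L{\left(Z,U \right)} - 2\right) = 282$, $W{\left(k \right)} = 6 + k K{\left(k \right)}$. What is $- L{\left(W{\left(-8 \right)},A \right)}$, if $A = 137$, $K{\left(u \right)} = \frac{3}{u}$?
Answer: $-96$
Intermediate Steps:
$W{\left(k \right)} = 9$ ($W{\left(k \right)} = 6 + k \frac{3}{k} = 6 + 3 = 9$)
$L{\left(Z,U \right)} = 96$ ($L{\left(Z,U \right)} = 2 + \frac{1}{3} \cdot 282 = 2 + 94 = 96$)
$- L{\left(W{\left(-8 \right)},A \right)} = \left(-1\right) 96 = -96$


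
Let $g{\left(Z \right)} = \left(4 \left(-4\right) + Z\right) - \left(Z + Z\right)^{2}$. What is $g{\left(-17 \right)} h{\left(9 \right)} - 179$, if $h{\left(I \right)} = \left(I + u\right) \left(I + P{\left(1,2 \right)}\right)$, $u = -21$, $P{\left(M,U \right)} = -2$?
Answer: $99697$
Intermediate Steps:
$h{\left(I \right)} = \left(-21 + I\right) \left(-2 + I\right)$ ($h{\left(I \right)} = \left(I - 21\right) \left(I - 2\right) = \left(-21 + I\right) \left(-2 + I\right)$)
$g{\left(Z \right)} = -16 + Z - 4 Z^{2}$ ($g{\left(Z \right)} = \left(-16 + Z\right) - \left(2 Z\right)^{2} = \left(-16 + Z\right) - 4 Z^{2} = -16 + Z - 4 Z^{2}$)
$g{\left(-17 \right)} h{\left(9 \right)} - 179 = \left(-16 - 17 - 4 \left(-17\right)^{2}\right) \left(42 + 9^{2} - 207\right) - 179 = \left(-16 - 17 - 1156\right) \left(42 + 81 - 207\right) - 179 = \left(-16 - 17 - 1156\right) \left(-84\right) - 179 = \left(-1189\right) \left(-84\right) - 179 = 99876 - 179 = 99697$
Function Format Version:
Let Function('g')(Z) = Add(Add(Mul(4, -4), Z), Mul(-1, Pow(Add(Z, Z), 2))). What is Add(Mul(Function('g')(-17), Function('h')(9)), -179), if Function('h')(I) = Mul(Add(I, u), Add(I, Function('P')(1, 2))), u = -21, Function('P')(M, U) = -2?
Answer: 99697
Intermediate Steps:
Function('h')(I) = Mul(Add(-21, I), Add(-2, I)) (Function('h')(I) = Mul(Add(I, -21), Add(I, -2)) = Mul(Add(-21, I), Add(-2, I)))
Function('g')(Z) = Add(-16, Z, Mul(-4, Pow(Z, 2))) (Function('g')(Z) = Add(Add(-16, Z), Mul(-1, Pow(Mul(2, Z), 2))) = Add(Add(-16, Z), Mul(-1, Mul(4, Pow(Z, 2)))) = Add(Add(-16, Z), Mul(-4, Pow(Z, 2))) = Add(-16, Z, Mul(-4, Pow(Z, 2))))
Add(Mul(Function('g')(-17), Function('h')(9)), -179) = Add(Mul(Add(-16, -17, Mul(-4, Pow(-17, 2))), Add(42, Pow(9, 2), Mul(-23, 9))), -179) = Add(Mul(Add(-16, -17, Mul(-4, 289)), Add(42, 81, -207)), -179) = Add(Mul(Add(-16, -17, -1156), -84), -179) = Add(Mul(-1189, -84), -179) = Add(99876, -179) = 99697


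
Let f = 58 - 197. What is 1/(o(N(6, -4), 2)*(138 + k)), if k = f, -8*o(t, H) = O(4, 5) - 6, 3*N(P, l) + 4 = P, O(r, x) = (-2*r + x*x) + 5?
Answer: 1/2 ≈ 0.50000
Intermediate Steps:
O(r, x) = 5 + x**2 - 2*r (O(r, x) = (-2*r + x**2) + 5 = (x**2 - 2*r) + 5 = 5 + x**2 - 2*r)
N(P, l) = -4/3 + P/3
f = -139
o(t, H) = -2 (o(t, H) = -((5 + 5**2 - 2*4) - 6)/8 = -((5 + 25 - 8) - 6)/8 = -(22 - 6)/8 = -1/8*16 = -2)
k = -139
1/(o(N(6, -4), 2)*(138 + k)) = 1/(-2*(138 - 139)) = 1/(-2*(-1)) = 1/2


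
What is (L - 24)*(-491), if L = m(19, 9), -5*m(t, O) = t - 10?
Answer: 63339/5 ≈ 12668.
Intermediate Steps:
m(t, O) = 2 - t/5 (m(t, O) = -(t - 10)/5 = -(-10 + t)/5 = 2 - t/5)
L = -9/5 (L = 2 - 1/5*19 = 2 - 19/5 = -9/5 ≈ -1.8000)
(L - 24)*(-491) = (-9/5 - 24)*(-491) = -129/5*(-491) = 63339/5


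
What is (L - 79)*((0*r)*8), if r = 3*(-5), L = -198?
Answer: 0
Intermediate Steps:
r = -15
(L - 79)*((0*r)*8) = (-198 - 79)*((0*(-15))*8) = -0*8 = -277*0 = 0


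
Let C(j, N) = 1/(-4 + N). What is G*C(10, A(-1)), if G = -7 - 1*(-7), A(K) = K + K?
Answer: 0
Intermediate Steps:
A(K) = 2*K
G = 0 (G = -7 + 7 = 0)
G*C(10, A(-1)) = 0/(-4 + 2*(-1)) = 0/(-4 - 2) = 0/(-6) = 0*(-1/6) = 0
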